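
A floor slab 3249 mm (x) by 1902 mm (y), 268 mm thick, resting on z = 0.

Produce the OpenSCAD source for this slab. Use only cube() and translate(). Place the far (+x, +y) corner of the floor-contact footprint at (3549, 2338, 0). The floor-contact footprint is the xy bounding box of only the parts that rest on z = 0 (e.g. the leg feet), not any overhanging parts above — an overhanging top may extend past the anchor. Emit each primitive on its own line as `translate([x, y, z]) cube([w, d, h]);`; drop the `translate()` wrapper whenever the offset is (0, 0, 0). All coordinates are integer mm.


translate([300, 436, 0]) cube([3249, 1902, 268]);


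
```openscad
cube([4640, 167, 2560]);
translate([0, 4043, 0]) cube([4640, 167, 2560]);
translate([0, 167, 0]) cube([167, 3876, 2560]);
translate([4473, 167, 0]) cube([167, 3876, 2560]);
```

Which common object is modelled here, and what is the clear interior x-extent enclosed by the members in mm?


A house (or room) frame. The interior width is 4306 mm.

Four 2560 mm walls enclosing a rectangle with no floor or roof — a room or house frame. Outside width is 4640 mm and wall thickness is 167 mm, so the interior width is 4640 − 2 × 167 = 4306 mm.


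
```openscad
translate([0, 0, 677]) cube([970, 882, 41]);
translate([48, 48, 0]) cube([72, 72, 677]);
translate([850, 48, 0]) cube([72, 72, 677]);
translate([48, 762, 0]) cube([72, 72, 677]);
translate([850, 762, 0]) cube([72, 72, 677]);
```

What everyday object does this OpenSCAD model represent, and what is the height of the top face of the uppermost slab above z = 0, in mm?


A table. The table height is 718 mm.

A 970×882×41 slab sits at z = 677 on four 72 mm square posts — a table. The top surface is at 677 + 41 = 718 mm.


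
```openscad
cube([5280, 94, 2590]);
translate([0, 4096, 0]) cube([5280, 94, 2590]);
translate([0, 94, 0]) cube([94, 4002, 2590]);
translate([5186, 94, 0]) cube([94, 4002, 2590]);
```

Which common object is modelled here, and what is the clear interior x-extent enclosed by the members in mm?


A house (or room) frame. The interior width is 5092 mm.

Four 2590 mm walls enclosing a rectangle with no floor or roof — a room or house frame. Outside width is 5280 mm and wall thickness is 94 mm, so the interior width is 5280 − 2 × 94 = 5092 mm.


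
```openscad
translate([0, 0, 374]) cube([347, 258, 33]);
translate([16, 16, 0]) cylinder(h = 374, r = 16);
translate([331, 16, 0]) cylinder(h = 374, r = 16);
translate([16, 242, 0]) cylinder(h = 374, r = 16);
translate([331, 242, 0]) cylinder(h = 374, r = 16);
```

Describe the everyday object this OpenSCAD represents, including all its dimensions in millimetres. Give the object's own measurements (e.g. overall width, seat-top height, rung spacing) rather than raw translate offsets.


A four-legged stool. The seat is a 347×258×33 mm slab whose top surface is at z = 407 mm; four round legs, each 32 mm in diameter, run from the floor (z = 0) to the underside of the seat, each leg's axis is inset half a diameter from the nearest pair of seat edges (so the leg's bounding box is flush with the corner).


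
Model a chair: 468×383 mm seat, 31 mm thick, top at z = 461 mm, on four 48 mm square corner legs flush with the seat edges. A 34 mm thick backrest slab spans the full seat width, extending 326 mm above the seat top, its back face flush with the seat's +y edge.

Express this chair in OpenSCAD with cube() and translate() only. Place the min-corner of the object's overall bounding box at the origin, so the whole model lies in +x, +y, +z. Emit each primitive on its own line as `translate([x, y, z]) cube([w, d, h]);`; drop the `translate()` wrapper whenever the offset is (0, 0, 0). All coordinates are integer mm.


translate([0, 0, 430]) cube([468, 383, 31]);
cube([48, 48, 430]);
translate([420, 0, 0]) cube([48, 48, 430]);
translate([0, 335, 0]) cube([48, 48, 430]);
translate([420, 335, 0]) cube([48, 48, 430]);
translate([0, 349, 461]) cube([468, 34, 326]);


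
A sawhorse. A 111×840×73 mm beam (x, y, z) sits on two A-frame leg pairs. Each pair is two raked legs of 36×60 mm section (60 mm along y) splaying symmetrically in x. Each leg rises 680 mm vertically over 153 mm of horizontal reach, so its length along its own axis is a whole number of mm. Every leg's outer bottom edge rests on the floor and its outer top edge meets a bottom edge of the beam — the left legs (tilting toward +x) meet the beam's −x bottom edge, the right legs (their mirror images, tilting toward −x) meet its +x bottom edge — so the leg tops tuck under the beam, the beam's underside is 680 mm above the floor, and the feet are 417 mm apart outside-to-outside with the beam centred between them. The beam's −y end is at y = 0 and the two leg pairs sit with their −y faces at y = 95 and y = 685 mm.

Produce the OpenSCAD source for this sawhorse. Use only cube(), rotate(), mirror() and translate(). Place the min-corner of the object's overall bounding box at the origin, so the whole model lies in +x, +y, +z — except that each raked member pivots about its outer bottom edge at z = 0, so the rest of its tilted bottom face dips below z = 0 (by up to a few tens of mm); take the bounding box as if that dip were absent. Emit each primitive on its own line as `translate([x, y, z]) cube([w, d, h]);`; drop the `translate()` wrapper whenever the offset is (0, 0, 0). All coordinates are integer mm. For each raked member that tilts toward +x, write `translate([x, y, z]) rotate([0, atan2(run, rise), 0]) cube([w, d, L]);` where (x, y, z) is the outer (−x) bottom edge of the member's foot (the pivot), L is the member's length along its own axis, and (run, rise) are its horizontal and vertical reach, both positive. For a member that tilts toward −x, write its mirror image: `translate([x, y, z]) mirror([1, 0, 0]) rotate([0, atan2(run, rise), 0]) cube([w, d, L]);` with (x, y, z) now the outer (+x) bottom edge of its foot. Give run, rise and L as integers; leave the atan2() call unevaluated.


translate([153, 0, 680]) cube([111, 840, 73]);
translate([0, 95, 0]) rotate([0, atan2(153, 680), 0]) cube([36, 60, 697]);
translate([417, 95, 0]) mirror([1, 0, 0]) rotate([0, atan2(153, 680), 0]) cube([36, 60, 697]);
translate([0, 685, 0]) rotate([0, atan2(153, 680), 0]) cube([36, 60, 697]);
translate([417, 685, 0]) mirror([1, 0, 0]) rotate([0, atan2(153, 680), 0]) cube([36, 60, 697]);


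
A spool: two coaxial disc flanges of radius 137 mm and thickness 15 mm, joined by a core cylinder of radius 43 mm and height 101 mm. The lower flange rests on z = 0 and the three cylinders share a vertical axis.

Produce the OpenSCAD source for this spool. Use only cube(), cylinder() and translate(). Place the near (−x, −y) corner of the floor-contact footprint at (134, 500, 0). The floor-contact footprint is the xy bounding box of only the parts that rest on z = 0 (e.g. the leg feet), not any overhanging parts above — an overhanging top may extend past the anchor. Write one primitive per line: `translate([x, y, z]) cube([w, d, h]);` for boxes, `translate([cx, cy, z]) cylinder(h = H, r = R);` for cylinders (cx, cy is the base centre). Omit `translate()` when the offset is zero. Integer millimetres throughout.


translate([271, 637, 0]) cylinder(h = 15, r = 137);
translate([271, 637, 15]) cylinder(h = 101, r = 43);
translate([271, 637, 116]) cylinder(h = 15, r = 137);


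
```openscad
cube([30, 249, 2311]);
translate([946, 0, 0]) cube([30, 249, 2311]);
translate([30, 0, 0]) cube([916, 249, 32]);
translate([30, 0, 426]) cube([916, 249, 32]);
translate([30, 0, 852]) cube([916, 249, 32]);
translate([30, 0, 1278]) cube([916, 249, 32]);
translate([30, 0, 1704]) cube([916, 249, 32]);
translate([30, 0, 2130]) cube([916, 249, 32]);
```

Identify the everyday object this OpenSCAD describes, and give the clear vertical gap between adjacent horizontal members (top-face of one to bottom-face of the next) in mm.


A bookshelf. The clear shelf gap is 394 mm.

Two tall side panels with 6 horizontal boards between them — a bookshelf. The first two shelf undersides are at z = 0 and z = 426; with shelf thickness 32, the clear gap is 426 − 0 − 32 = 394 mm.


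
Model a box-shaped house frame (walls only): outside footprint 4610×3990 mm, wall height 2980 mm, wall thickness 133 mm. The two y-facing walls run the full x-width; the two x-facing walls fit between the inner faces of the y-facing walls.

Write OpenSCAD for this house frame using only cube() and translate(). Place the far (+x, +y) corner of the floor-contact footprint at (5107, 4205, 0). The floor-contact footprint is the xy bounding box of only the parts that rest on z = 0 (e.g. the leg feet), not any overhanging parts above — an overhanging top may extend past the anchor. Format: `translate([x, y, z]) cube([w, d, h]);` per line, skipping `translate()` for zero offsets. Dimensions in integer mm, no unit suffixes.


translate([497, 215, 0]) cube([4610, 133, 2980]);
translate([497, 4072, 0]) cube([4610, 133, 2980]);
translate([497, 348, 0]) cube([133, 3724, 2980]);
translate([4974, 348, 0]) cube([133, 3724, 2980]);


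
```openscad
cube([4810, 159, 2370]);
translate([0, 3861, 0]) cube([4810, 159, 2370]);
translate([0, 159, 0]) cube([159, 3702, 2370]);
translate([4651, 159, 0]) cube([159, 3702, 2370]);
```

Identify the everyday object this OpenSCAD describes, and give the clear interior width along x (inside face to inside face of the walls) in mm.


A house (or room) frame. The interior width is 4492 mm.

Four 2370 mm walls enclosing a rectangle with no floor or roof — a room or house frame. Outside width is 4810 mm and wall thickness is 159 mm, so the interior width is 4810 − 2 × 159 = 4492 mm.


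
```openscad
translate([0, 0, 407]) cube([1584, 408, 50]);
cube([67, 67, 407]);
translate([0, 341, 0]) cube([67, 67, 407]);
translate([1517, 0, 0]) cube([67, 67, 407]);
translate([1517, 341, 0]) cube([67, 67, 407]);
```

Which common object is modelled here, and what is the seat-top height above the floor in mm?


A bench. The seat-top height is 457 mm.

A long slab on four corner posts — a bench. The slab sits at z = 407 with thickness 50, so the top is 407 + 50 = 457 mm.


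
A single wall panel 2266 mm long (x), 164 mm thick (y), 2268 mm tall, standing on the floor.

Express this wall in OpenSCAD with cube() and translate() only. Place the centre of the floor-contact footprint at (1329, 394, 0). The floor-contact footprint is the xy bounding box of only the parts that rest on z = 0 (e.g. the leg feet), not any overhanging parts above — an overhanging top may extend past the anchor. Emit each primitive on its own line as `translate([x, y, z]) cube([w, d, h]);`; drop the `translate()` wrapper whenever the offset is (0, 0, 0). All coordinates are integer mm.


translate([196, 312, 0]) cube([2266, 164, 2268]);


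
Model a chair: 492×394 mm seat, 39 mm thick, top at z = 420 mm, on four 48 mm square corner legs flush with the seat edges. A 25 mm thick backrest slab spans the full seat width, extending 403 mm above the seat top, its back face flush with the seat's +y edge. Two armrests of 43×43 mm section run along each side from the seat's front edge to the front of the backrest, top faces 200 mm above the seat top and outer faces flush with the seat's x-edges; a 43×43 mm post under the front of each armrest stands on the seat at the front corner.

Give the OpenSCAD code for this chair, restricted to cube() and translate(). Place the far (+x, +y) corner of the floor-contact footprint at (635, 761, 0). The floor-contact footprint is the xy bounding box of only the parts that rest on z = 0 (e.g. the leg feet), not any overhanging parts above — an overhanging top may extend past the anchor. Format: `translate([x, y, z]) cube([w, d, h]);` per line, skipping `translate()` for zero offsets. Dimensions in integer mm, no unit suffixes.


// leg_h = 420 - 39 = 381
// arm post h = 200 - 43 = 157
translate([143, 367, 381]) cube([492, 394, 39]);
translate([143, 367, 0]) cube([48, 48, 381]);
translate([587, 367, 0]) cube([48, 48, 381]);
translate([143, 713, 0]) cube([48, 48, 381]);
translate([587, 713, 0]) cube([48, 48, 381]);
translate([143, 736, 420]) cube([492, 25, 403]);
translate([143, 367, 577]) cube([43, 369, 43]);
translate([592, 367, 577]) cube([43, 369, 43]);
translate([143, 367, 420]) cube([43, 43, 157]);
translate([592, 367, 420]) cube([43, 43, 157]);


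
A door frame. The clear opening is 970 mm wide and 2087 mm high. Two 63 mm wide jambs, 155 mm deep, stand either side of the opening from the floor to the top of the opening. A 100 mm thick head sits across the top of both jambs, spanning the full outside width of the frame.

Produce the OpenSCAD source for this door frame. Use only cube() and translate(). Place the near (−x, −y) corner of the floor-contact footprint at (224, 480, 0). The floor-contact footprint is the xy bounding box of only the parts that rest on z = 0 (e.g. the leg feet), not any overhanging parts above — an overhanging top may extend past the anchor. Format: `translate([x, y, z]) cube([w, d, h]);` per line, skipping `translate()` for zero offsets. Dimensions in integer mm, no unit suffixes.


translate([224, 480, 0]) cube([63, 155, 2087]);
translate([1257, 480, 0]) cube([63, 155, 2087]);
translate([224, 480, 2087]) cube([1096, 155, 100]);


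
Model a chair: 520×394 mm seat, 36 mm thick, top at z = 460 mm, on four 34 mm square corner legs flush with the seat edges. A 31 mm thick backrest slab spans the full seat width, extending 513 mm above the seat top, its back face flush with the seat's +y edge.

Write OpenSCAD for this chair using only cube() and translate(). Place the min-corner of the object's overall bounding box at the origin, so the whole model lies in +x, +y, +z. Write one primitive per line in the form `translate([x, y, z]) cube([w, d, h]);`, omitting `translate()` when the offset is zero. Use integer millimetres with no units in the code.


translate([0, 0, 424]) cube([520, 394, 36]);
cube([34, 34, 424]);
translate([486, 0, 0]) cube([34, 34, 424]);
translate([0, 360, 0]) cube([34, 34, 424]);
translate([486, 360, 0]) cube([34, 34, 424]);
translate([0, 363, 460]) cube([520, 31, 513]);


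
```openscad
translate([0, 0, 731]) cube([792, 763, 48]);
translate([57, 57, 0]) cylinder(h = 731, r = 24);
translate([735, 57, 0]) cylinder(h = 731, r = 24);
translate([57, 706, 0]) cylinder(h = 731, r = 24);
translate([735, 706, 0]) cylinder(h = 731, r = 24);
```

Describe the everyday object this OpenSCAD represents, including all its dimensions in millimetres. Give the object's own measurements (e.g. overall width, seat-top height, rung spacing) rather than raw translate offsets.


A table: top 792 mm (x) × 763 mm (y), 48 mm thick, upper face at z = 779 mm, on four round legs of 48 mm diameter, each leg's bounding box inset 33 mm from the nearest pair of top edges from z = 0 to the bottom of the top.


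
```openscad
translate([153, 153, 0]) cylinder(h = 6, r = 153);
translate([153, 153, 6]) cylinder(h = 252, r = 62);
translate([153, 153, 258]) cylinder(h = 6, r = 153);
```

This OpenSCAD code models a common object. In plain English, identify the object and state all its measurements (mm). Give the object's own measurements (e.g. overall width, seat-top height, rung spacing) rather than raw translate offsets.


A spool: two coaxial disc flanges of radius 153 mm and thickness 6 mm, joined by a core cylinder of radius 62 mm and height 252 mm. The lower flange rests on z = 0 and the three cylinders share a vertical axis.


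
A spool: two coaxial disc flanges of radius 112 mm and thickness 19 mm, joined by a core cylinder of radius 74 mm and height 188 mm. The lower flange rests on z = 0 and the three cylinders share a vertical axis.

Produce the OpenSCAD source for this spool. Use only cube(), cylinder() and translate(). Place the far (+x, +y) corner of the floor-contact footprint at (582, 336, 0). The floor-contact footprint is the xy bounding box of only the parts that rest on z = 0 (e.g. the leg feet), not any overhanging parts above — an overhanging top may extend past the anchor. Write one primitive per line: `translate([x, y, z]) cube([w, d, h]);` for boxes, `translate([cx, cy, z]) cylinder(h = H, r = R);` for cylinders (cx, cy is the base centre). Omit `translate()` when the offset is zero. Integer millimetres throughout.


translate([470, 224, 0]) cylinder(h = 19, r = 112);
translate([470, 224, 19]) cylinder(h = 188, r = 74);
translate([470, 224, 207]) cylinder(h = 19, r = 112);


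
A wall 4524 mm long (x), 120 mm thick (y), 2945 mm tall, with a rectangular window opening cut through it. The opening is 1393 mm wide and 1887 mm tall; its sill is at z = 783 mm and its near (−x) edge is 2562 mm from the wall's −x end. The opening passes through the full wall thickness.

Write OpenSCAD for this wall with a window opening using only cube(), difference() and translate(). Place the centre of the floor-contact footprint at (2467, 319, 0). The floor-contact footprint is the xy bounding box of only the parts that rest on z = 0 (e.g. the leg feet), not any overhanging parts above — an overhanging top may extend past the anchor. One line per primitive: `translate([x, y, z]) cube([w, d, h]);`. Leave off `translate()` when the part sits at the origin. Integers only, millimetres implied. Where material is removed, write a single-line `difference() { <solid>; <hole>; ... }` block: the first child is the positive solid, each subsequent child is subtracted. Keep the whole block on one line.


difference() { translate([205, 259, 0]) cube([4524, 120, 2945]); translate([2767, 259, 783]) cube([1393, 120, 1887]); }


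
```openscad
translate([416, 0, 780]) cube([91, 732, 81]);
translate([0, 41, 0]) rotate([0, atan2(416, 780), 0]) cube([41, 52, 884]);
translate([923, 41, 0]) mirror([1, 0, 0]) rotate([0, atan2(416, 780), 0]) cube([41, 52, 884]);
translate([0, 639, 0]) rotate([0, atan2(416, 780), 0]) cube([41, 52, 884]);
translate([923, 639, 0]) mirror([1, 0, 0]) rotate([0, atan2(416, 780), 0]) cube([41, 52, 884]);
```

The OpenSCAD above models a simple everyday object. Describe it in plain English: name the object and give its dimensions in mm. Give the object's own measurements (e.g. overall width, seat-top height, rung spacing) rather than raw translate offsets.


A sawhorse. A 91×732×81 mm beam (x, y, z) sits on two A-frame leg pairs. Each pair is two raked legs of 41×52 mm section (52 mm along y) splaying symmetrically in x. Each leg rises 780 mm vertically over 416 mm of horizontal reach and is 884 mm long along its own axis. Every leg's outer bottom edge rests on the floor and its outer top edge meets a bottom edge of the beam — the left legs (tilting toward +x) meet the beam's −x bottom edge, the right legs (their mirror images, tilting toward −x) meet its +x bottom edge — so the leg tops tuck under the beam, the beam's underside is 780 mm above the floor, and the feet are 923 mm apart outside-to-outside with the beam centred between them. The two leg pairs are set in 41 mm from either end of the beam.


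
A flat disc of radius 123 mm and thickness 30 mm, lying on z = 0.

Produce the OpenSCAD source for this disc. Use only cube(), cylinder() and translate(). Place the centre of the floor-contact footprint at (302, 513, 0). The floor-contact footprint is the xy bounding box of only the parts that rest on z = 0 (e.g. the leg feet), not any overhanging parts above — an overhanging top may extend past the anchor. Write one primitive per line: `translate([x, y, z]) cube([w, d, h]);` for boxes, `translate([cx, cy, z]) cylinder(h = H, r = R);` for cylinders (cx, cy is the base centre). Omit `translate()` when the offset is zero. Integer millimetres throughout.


translate([302, 513, 0]) cylinder(h = 30, r = 123);


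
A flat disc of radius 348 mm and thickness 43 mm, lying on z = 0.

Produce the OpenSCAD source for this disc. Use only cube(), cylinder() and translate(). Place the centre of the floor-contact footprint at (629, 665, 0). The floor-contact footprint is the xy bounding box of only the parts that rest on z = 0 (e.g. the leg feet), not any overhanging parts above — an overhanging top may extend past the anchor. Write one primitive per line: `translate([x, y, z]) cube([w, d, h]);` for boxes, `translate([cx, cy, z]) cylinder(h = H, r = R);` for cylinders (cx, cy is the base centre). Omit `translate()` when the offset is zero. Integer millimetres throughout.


translate([629, 665, 0]) cylinder(h = 43, r = 348);


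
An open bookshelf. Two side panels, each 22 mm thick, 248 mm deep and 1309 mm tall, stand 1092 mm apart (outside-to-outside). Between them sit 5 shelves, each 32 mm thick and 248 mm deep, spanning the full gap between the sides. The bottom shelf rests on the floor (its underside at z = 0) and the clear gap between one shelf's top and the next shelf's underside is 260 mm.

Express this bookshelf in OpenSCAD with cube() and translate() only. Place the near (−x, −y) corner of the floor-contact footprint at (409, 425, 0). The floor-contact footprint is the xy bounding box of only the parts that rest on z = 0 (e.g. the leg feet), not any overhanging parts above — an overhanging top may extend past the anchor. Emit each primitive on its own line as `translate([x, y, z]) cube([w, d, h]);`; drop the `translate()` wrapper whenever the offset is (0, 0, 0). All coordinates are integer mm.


translate([409, 425, 0]) cube([22, 248, 1309]);
translate([1479, 425, 0]) cube([22, 248, 1309]);
translate([431, 425, 0]) cube([1048, 248, 32]);
translate([431, 425, 292]) cube([1048, 248, 32]);
translate([431, 425, 584]) cube([1048, 248, 32]);
translate([431, 425, 876]) cube([1048, 248, 32]);
translate([431, 425, 1168]) cube([1048, 248, 32]);


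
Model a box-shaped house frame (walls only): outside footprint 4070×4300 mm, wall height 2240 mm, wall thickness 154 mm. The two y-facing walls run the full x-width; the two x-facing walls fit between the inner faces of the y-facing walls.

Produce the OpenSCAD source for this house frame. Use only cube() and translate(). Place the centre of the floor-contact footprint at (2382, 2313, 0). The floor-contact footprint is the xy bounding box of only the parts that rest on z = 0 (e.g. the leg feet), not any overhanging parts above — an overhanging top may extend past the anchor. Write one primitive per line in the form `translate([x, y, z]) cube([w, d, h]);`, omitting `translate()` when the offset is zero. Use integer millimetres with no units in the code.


translate([347, 163, 0]) cube([4070, 154, 2240]);
translate([347, 4309, 0]) cube([4070, 154, 2240]);
translate([347, 317, 0]) cube([154, 3992, 2240]);
translate([4263, 317, 0]) cube([154, 3992, 2240]);


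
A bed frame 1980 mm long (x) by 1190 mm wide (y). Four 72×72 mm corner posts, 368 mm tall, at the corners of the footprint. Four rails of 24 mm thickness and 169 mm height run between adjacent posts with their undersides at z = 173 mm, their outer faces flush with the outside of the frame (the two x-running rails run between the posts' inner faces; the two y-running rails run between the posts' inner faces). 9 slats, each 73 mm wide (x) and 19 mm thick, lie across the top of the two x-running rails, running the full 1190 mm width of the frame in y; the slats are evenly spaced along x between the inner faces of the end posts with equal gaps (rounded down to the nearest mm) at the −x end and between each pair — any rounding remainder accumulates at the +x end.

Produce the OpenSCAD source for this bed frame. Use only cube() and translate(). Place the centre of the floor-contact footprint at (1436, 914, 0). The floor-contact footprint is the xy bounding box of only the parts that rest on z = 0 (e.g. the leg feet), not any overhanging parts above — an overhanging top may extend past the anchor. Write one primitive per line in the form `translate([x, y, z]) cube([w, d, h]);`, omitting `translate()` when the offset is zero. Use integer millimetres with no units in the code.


// slat z = rail_z + rail_h = 173 + 169 = 342
// slat gap = ⌊(1836 − 9·73) / 10⌋ = 117
translate([446, 319, 0]) cube([72, 72, 368]);
translate([446, 1437, 0]) cube([72, 72, 368]);
translate([2354, 319, 0]) cube([72, 72, 368]);
translate([2354, 1437, 0]) cube([72, 72, 368]);
translate([518, 319, 173]) cube([1836, 24, 169]);
translate([518, 1485, 173]) cube([1836, 24, 169]);
translate([446, 391, 173]) cube([24, 1046, 169]);
translate([2402, 391, 173]) cube([24, 1046, 169]);
translate([635, 319, 342]) cube([73, 1190, 19]);
translate([825, 319, 342]) cube([73, 1190, 19]);
translate([1015, 319, 342]) cube([73, 1190, 19]);
translate([1205, 319, 342]) cube([73, 1190, 19]);
translate([1395, 319, 342]) cube([73, 1190, 19]);
translate([1585, 319, 342]) cube([73, 1190, 19]);
translate([1775, 319, 342]) cube([73, 1190, 19]);
translate([1965, 319, 342]) cube([73, 1190, 19]);
translate([2155, 319, 342]) cube([73, 1190, 19]);


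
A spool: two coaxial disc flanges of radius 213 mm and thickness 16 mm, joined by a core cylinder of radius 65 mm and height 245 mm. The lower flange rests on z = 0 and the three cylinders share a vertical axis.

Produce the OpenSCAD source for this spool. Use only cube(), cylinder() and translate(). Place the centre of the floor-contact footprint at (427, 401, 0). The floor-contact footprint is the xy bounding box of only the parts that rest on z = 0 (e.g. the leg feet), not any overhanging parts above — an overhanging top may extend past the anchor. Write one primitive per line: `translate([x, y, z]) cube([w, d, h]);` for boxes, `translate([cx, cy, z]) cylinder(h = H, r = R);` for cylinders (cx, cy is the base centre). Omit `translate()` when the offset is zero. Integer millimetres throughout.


translate([427, 401, 0]) cylinder(h = 16, r = 213);
translate([427, 401, 16]) cylinder(h = 245, r = 65);
translate([427, 401, 261]) cylinder(h = 16, r = 213);


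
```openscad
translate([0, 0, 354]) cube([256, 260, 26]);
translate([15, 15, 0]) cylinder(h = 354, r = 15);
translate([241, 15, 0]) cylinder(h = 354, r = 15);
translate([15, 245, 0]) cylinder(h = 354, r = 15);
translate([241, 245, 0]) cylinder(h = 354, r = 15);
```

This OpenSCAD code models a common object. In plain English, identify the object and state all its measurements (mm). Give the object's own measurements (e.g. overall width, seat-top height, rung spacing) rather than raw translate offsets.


A four-legged stool. The seat is a 256×260×26 mm slab whose top surface is at z = 380 mm; four round legs, each 30 mm in diameter, run from the floor (z = 0) to the underside of the seat, each leg's axis is inset half a diameter from the nearest pair of seat edges (so the leg's bounding box is flush with the corner).


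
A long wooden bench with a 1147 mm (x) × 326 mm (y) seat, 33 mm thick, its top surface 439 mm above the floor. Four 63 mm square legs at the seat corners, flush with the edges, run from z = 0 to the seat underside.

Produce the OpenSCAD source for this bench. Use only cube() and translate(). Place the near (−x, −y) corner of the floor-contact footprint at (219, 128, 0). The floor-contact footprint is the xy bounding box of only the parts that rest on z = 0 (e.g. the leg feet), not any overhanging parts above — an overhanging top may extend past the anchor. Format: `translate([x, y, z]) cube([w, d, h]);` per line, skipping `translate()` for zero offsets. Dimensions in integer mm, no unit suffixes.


translate([219, 128, 406]) cube([1147, 326, 33]);
translate([219, 128, 0]) cube([63, 63, 406]);
translate([219, 391, 0]) cube([63, 63, 406]);
translate([1303, 128, 0]) cube([63, 63, 406]);
translate([1303, 391, 0]) cube([63, 63, 406]);


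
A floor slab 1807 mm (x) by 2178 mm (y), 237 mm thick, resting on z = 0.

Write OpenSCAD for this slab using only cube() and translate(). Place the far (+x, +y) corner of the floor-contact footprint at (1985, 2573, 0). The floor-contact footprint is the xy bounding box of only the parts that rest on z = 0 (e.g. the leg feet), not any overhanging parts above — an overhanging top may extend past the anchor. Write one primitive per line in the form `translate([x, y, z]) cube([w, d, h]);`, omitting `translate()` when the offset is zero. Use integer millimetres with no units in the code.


translate([178, 395, 0]) cube([1807, 2178, 237]);


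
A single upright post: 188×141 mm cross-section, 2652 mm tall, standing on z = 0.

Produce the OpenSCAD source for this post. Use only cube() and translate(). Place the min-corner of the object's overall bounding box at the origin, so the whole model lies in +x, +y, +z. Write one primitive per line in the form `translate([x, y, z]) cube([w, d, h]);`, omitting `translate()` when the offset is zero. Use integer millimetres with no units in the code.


cube([188, 141, 2652]);


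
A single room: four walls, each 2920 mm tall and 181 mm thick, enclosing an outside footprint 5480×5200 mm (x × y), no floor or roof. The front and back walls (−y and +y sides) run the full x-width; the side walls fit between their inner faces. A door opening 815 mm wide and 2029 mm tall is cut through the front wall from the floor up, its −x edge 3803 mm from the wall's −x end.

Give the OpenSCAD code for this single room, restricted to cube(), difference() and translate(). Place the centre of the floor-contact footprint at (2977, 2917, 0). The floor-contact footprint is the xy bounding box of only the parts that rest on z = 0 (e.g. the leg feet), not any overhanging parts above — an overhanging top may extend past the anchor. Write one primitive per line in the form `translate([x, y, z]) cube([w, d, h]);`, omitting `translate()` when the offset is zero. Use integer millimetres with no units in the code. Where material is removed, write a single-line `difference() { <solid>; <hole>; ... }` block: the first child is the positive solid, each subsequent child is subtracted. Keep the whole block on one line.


difference() { translate([237, 317, 0]) cube([5480, 181, 2920]); translate([4040, 317, 0]) cube([815, 181, 2029]); }
translate([237, 5336, 0]) cube([5480, 181, 2920]);
translate([237, 498, 0]) cube([181, 4838, 2920]);
translate([5536, 498, 0]) cube([181, 4838, 2920]);


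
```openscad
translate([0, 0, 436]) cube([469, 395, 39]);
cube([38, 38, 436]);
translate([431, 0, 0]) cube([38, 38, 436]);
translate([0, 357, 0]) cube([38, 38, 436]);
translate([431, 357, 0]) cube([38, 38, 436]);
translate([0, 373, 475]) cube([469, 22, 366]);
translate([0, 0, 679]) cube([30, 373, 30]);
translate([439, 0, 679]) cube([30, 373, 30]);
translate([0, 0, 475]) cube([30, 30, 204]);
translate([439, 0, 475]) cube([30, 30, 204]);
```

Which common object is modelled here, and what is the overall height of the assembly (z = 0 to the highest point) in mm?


A chair. The overall height is 841 mm.

A slab on four corner posts with a tall panel at the back — a chair. The seat slab sits at z = 436 with thickness 39, and the 366 mm backrest starts at the seat top, so the overall height is 436 + 39 + 366 = 841 mm.


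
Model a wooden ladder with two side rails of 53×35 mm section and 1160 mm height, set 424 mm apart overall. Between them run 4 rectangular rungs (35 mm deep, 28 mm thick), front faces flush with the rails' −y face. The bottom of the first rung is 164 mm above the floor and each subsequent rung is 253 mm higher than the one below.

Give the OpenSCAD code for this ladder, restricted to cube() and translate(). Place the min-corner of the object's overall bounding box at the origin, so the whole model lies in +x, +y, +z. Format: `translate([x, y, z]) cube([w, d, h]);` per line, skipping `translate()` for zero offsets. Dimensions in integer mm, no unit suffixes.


cube([53, 35, 1160]);
translate([371, 0, 0]) cube([53, 35, 1160]);
translate([53, 0, 164]) cube([318, 35, 28]);
translate([53, 0, 417]) cube([318, 35, 28]);
translate([53, 0, 670]) cube([318, 35, 28]);
translate([53, 0, 923]) cube([318, 35, 28]);


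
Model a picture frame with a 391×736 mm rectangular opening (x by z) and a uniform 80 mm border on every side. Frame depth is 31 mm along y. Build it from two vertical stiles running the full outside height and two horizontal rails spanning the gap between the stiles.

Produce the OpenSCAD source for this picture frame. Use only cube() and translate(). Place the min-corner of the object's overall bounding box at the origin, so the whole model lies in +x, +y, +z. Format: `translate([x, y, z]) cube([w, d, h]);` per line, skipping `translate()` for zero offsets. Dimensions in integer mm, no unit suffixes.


cube([80, 31, 896]);
translate([471, 0, 0]) cube([80, 31, 896]);
translate([80, 0, 0]) cube([391, 31, 80]);
translate([80, 0, 816]) cube([391, 31, 80]);


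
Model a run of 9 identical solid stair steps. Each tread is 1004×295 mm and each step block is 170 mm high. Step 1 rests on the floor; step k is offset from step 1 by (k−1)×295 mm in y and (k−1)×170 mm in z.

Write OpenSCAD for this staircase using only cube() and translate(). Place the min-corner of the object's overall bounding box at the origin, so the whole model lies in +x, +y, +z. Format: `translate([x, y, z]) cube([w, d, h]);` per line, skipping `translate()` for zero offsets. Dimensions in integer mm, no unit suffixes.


cube([1004, 295, 170]);
translate([0, 295, 170]) cube([1004, 295, 170]);
translate([0, 590, 340]) cube([1004, 295, 170]);
translate([0, 885, 510]) cube([1004, 295, 170]);
translate([0, 1180, 680]) cube([1004, 295, 170]);
translate([0, 1475, 850]) cube([1004, 295, 170]);
translate([0, 1770, 1020]) cube([1004, 295, 170]);
translate([0, 2065, 1190]) cube([1004, 295, 170]);
translate([0, 2360, 1360]) cube([1004, 295, 170]);


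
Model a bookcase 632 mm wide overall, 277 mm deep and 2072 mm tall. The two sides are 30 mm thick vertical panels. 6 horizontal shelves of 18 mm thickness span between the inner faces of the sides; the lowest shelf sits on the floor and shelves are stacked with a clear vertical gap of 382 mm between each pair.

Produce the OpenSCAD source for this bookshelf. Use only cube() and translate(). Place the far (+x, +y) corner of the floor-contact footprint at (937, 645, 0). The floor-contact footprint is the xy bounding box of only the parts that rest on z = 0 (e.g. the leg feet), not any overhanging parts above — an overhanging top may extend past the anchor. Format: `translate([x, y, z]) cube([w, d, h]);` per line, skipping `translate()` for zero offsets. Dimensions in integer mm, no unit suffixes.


translate([305, 368, 0]) cube([30, 277, 2072]);
translate([907, 368, 0]) cube([30, 277, 2072]);
translate([335, 368, 0]) cube([572, 277, 18]);
translate([335, 368, 400]) cube([572, 277, 18]);
translate([335, 368, 800]) cube([572, 277, 18]);
translate([335, 368, 1200]) cube([572, 277, 18]);
translate([335, 368, 1600]) cube([572, 277, 18]);
translate([335, 368, 2000]) cube([572, 277, 18]);


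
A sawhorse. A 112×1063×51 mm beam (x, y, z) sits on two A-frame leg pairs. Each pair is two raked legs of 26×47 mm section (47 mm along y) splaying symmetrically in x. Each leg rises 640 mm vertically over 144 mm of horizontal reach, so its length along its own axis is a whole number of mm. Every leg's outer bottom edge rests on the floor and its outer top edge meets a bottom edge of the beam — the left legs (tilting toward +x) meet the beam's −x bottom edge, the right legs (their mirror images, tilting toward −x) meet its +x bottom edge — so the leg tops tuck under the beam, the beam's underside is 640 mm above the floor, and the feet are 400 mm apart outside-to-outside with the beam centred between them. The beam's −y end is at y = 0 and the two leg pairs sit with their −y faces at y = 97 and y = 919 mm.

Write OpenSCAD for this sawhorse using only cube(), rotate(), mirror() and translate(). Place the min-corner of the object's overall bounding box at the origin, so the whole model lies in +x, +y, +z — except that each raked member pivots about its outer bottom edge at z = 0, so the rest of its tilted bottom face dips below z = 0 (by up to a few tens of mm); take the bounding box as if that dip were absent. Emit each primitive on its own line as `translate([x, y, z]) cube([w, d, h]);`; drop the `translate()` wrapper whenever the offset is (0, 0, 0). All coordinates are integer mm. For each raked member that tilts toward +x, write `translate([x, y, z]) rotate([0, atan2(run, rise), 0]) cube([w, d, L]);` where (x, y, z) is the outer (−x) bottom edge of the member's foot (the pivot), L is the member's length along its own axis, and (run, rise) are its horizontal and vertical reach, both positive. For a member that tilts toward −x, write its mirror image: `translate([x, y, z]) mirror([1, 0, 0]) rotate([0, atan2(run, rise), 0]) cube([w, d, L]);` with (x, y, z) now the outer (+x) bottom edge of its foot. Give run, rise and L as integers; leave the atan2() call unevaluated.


// leg length = √(144² + 640²) = 656
// right-leg outer foot x = 2·144 + 112 = 400
// beam min-corner = (144, 0, 640)
translate([144, 0, 640]) cube([112, 1063, 51]);
translate([0, 97, 0]) rotate([0, atan2(144, 640), 0]) cube([26, 47, 656]);
translate([400, 97, 0]) mirror([1, 0, 0]) rotate([0, atan2(144, 640), 0]) cube([26, 47, 656]);
translate([0, 919, 0]) rotate([0, atan2(144, 640), 0]) cube([26, 47, 656]);
translate([400, 919, 0]) mirror([1, 0, 0]) rotate([0, atan2(144, 640), 0]) cube([26, 47, 656]);


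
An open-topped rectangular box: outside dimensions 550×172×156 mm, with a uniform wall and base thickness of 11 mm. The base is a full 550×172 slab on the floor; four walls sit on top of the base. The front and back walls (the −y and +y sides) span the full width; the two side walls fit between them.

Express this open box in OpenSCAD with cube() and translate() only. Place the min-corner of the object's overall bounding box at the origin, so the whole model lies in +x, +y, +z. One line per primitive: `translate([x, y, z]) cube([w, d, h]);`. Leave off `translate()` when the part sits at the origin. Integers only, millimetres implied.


cube([550, 172, 11]);
translate([0, 0, 11]) cube([550, 11, 145]);
translate([0, 161, 11]) cube([550, 11, 145]);
translate([0, 11, 11]) cube([11, 150, 145]);
translate([539, 11, 11]) cube([11, 150, 145]);


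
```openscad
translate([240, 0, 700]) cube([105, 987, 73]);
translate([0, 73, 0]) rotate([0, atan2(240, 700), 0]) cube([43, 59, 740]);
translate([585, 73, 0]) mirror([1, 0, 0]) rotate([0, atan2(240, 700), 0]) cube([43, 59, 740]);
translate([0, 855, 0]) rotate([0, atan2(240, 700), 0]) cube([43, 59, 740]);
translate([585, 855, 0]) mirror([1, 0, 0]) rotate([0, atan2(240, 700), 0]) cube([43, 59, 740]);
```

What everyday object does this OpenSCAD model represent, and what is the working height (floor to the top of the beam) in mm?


A sawhorse. The overall height is 773 mm.

A beam across two mirrored pairs of raked legs — a sawhorse. The beam's underside is at z = 700 (matching the legs' vertical rise in atan2(240, 700)) and the beam is 73 mm tall, so its top is at 700 + 73 = 773 mm. The raked legs top out at the beam's underside, so that is the highest point.


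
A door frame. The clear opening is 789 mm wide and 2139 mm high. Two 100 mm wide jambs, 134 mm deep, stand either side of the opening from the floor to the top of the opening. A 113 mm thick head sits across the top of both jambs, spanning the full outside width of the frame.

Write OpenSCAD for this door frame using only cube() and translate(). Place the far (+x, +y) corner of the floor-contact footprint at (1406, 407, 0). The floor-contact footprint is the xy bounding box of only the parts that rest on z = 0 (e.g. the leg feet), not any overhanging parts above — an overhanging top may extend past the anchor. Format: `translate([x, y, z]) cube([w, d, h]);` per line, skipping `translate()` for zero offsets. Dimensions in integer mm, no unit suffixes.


translate([417, 273, 0]) cube([100, 134, 2139]);
translate([1306, 273, 0]) cube([100, 134, 2139]);
translate([417, 273, 2139]) cube([989, 134, 113]);


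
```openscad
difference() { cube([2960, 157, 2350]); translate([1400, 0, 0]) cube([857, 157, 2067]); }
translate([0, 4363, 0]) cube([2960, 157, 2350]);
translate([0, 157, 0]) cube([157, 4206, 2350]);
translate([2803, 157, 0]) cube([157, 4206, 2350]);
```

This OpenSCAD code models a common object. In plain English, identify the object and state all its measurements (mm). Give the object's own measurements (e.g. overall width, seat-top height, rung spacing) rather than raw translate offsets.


A single room: four walls, each 2350 mm tall and 157 mm thick, enclosing an outside footprint 2960×4520 mm (x × y), no floor or roof. The front and back walls (−y and +y sides) run the full x-width; the side walls fit between their inner faces. A door opening 857 mm wide and 2067 mm tall is cut through the front wall from the floor up, its −x edge 1400 mm from the wall's −x end.
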